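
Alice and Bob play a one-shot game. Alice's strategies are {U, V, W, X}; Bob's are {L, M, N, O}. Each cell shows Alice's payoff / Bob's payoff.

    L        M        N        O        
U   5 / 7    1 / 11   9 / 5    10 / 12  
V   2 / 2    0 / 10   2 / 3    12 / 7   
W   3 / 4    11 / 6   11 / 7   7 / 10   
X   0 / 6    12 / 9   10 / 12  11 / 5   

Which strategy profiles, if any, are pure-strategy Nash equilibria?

Find each player's best response to every opponent strategy; NE are the intersections.
Alice's best responses — vs L: U (payoff 5); vs M: X (payoff 12); vs N: W (payoff 11); vs O: V (payoff 12).
Bob's best responses — vs U: O (payoff 12); vs V: M (payoff 10); vs W: O (payoff 10); vs X: N (payoff 12).
No cell has both players best-responding. For instance, Alice's best reply to L is U, but against U Bob prefers O over L.

There is no pure-strategy Nash equilibrium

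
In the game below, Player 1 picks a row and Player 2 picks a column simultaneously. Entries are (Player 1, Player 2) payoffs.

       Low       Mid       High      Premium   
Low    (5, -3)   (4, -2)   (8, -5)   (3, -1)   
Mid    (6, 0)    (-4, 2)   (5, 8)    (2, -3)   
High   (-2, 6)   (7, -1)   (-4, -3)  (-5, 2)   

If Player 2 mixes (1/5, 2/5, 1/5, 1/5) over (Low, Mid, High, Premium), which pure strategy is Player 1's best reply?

Player 1's best reply maximizes expected payoff against the mix.
Low: (1/5)·5 + (2/5)·4 + (1/5)·8 + (1/5)·3 = 24/5
Mid: (1/5)·6 + (2/5)·(-4) + (1/5)·5 + (1/5)·2 = 1
High: (1/5)·(-2) + (2/5)·7 + (1/5)·(-4) + (1/5)·(-5) = 3/5
Highest expected payoff is 24/5, from Low.

Low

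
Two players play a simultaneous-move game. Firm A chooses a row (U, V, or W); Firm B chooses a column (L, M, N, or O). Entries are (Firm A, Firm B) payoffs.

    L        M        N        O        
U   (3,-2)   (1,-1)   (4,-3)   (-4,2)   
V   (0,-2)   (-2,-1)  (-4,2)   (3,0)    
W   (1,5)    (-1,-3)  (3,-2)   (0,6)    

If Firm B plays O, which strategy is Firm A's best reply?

With Firm B fixed at O, Firm A's payoffs are: U → -4, V → 3, W → 0.
The maximum is 3, achieved by V.

V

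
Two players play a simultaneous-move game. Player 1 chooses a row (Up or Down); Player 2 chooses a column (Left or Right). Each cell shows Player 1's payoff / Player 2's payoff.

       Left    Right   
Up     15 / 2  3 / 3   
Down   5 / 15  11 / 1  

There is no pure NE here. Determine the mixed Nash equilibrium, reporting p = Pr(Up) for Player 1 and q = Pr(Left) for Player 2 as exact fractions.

p = 14/15, q = 4/9

In a mixed NE each player is indifferent between their pure strategies, so the opponent's mix sets the indifference.
Player 2 indifferent between Left and Right: p·2 + (1−p)·15 = p·3 + (1−p)·1 ⟹ 15 + (-13)p = 1 + 2p ⟹ p = 14/15.
Player 1 indifferent between Up and Down: q·15 + (1−q)·3 = q·5 + (1−q)·11 ⟹ 3 + 12q = 11 + (-6)q ⟹ q = 4/9.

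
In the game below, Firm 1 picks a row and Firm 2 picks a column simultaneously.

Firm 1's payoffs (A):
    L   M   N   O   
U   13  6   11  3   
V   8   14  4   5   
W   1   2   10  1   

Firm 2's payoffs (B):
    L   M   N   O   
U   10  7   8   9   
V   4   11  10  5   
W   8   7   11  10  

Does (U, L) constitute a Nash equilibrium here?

Yes

Holding Firm 2 at L: Firm 1 gets 13 from U, versus 8 from V, 1 from W. No profitable deviation for Firm 1.
Holding Firm 1 at U: Firm 2 gets 10 from L, versus 7 from M, 8 from N, 9 from O. No profitable deviation for Firm 2 either.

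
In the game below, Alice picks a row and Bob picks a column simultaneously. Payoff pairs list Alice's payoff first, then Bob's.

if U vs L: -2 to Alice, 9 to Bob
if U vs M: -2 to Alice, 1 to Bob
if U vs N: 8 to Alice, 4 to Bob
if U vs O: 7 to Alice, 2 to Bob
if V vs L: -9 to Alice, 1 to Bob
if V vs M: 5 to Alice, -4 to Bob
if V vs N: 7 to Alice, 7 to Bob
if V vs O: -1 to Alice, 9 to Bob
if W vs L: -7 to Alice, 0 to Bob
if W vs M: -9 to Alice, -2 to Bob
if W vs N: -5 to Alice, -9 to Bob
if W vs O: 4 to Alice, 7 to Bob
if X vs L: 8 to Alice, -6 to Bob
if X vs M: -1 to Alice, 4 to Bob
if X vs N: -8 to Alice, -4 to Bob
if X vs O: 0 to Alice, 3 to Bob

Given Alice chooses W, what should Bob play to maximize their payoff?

O

With Alice fixed at W, Bob's payoffs are: L → 0, M → -2, N → -9, O → 7.
The maximum is 7, achieved by O.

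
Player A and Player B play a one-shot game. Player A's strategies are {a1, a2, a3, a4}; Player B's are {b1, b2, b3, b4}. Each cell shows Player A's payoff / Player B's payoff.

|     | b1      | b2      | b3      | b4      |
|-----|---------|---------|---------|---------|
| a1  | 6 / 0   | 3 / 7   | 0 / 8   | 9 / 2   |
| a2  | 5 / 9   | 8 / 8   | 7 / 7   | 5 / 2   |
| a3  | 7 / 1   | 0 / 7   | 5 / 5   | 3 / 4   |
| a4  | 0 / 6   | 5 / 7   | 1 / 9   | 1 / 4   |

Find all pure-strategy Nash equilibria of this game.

There is no pure-strategy Nash equilibrium

A profile is a Nash equilibrium when each player is best-responding to the other.
Player A's best responses — vs b1: a3 (payoff 7); vs b2: a2 (payoff 8); vs b3: a2 (payoff 7); vs b4: a1 (payoff 9).
Player B's best responses — vs a1: b3 (payoff 8); vs a2: b1 (payoff 9); vs a3: b2 (payoff 7); vs a4: b3 (payoff 9).
No cell has both players best-responding. For instance, Player A's best reply to b2 is a2, but against a2 Player B prefers b1 over b2.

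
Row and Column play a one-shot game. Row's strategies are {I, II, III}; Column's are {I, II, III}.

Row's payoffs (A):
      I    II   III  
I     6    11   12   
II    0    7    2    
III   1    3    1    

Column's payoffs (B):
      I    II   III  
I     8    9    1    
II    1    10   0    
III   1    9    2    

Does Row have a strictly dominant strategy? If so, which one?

A strategy is strictly dominant if it gives Row a strictly higher payoff than every other strategy, against every choice by the opponent.
I strictly dominates: vs I: 6 > each of {0, 1}; vs II: 11 > each of {7, 3}; vs III: 12 > each of {2, 1}.

I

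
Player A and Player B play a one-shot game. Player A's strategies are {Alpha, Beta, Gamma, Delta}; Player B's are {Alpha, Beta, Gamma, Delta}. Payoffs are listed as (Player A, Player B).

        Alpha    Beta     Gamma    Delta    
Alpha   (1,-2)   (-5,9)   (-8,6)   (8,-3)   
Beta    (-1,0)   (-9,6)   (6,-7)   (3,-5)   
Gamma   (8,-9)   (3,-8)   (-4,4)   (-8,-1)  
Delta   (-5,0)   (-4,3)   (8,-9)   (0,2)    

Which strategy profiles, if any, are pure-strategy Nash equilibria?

Find each player's best response to every opponent strategy; NE are the intersections.
Player A's best responses — vs Alpha: Gamma (payoff 8); vs Beta: Gamma (payoff 3); vs Gamma: Delta (payoff 8); vs Delta: Alpha (payoff 8).
Player B's best responses — vs Alpha: Beta (payoff 9); vs Beta: Beta (payoff 6); vs Gamma: Gamma (payoff 4); vs Delta: Beta (payoff 3).
No cell has both players best-responding. For instance, Player A's best reply to Alpha is Gamma, but against Gamma Player B prefers Gamma over Alpha.

There is no pure-strategy Nash equilibrium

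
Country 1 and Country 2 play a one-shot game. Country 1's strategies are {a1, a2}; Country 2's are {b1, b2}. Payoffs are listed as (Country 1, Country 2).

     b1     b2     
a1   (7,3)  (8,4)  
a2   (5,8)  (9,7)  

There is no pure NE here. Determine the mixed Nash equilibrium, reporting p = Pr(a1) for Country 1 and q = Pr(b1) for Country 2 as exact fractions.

p = 1/2, q = 1/3

In a mixed NE each player is indifferent between their pure strategies, so the opponent's mix sets the indifference.
Country 2 indifferent between b1 and b2: p·3 + (1−p)·8 = p·4 + (1−p)·7 ⟹ 8 + (-5)p = 7 + (-3)p ⟹ p = 1/2.
Country 1 indifferent between a1 and a2: q·7 + (1−q)·8 = q·5 + (1−q)·9 ⟹ 8 + (-1)q = 9 + (-4)q ⟹ q = 1/3.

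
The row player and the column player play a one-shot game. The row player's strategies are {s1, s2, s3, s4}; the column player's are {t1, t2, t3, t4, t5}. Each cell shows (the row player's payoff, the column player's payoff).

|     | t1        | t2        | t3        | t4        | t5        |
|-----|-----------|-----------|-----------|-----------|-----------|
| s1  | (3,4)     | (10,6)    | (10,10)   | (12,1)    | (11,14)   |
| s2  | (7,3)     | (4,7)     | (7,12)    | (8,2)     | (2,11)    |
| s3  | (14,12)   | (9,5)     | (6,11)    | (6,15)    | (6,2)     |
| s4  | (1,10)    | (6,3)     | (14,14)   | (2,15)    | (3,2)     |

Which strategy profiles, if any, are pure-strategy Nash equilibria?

(s1, t5)

Find each player's best response to every opponent strategy; NE are the intersections.
The row player's best responses — vs t1: s3 (payoff 14); vs t2: s1 (payoff 10); vs t3: s4 (payoff 14); vs t4: s1 (payoff 12); vs t5: s1 (payoff 11).
The column player's best responses — vs s1: t5 (payoff 14); vs s2: t3 (payoff 12); vs s3: t4 (payoff 15); vs s4: t4 (payoff 15).
The only mutual best response is (s1, t5); neither player gains by switching there.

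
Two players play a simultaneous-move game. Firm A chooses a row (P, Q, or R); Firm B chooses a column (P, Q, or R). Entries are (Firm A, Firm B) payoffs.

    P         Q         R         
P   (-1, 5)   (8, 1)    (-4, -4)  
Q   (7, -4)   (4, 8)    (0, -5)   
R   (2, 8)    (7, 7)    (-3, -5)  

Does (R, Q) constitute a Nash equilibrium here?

No

Holding Firm B at Q: Firm A gets 7 from R but could get 8 by switching to P. Firm A has a profitable deviation.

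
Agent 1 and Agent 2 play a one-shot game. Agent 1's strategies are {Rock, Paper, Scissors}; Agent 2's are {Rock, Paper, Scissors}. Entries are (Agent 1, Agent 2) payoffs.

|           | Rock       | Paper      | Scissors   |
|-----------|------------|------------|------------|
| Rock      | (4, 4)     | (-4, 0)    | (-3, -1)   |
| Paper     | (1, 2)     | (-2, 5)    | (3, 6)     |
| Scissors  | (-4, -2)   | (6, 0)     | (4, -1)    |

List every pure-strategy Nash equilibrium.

Check mutual best responses: a cell is a NE iff neither player can gain by unilaterally deviating.
Agent 1's best responses — vs Rock: Rock (payoff 4); vs Paper: Scissors (payoff 6); vs Scissors: Scissors (payoff 4).
Agent 2's best responses — vs Rock: Rock (payoff 4); vs Paper: Scissors (payoff 6); vs Scissors: Paper (payoff 0).
Mutual best responses occur at (Rock, Rock) and (Scissors, Paper); at each, neither player gains by switching.

(Rock, Rock) and (Scissors, Paper)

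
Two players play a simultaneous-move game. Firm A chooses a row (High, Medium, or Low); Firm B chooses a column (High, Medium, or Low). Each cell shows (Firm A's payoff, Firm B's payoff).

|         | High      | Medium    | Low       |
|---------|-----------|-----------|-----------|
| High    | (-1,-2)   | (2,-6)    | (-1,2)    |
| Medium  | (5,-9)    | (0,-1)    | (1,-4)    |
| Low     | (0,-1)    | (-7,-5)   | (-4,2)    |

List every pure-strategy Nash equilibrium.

Check mutual best responses: a cell is a NE iff neither player can gain by unilaterally deviating.
Firm A's best responses — vs High: Medium (payoff 5); vs Medium: High (payoff 2); vs Low: Medium (payoff 1).
Firm B's best responses — vs High: Low (payoff 2); vs Medium: Medium (payoff -1); vs Low: Low (payoff 2).
No cell has both players best-responding. For instance, Firm A's best reply to Low is Medium, but against Medium Firm B prefers Medium over Low.

There is no pure-strategy Nash equilibrium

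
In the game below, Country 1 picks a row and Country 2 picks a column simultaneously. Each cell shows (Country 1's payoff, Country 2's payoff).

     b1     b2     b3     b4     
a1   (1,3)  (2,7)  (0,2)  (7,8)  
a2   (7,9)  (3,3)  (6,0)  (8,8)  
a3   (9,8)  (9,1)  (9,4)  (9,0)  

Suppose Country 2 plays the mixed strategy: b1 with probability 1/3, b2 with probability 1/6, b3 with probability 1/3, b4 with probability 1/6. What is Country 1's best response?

Country 1's best reply maximizes expected payoff against the mix.
a1: (1/3)·1 + (1/6)·2 + (1/3)·0 + (1/6)·7 = 11/6
a2: (1/3)·7 + (1/6)·3 + (1/3)·6 + (1/6)·8 = 37/6
a3: (1/3)·9 + (1/6)·9 + (1/3)·9 + (1/6)·9 = 9
Highest expected payoff is 9, from a3.

a3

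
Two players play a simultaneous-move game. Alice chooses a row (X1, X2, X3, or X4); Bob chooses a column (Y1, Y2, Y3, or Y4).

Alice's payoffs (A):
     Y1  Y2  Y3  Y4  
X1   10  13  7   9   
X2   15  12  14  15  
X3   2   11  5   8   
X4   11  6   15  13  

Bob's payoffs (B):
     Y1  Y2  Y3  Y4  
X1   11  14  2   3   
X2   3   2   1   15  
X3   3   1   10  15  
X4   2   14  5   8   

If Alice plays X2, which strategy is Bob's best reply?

Y4

With Alice fixed at X2, Bob's payoffs are: Y1 → 3, Y2 → 2, Y3 → 1, Y4 → 15.
The maximum is 15, achieved by Y4.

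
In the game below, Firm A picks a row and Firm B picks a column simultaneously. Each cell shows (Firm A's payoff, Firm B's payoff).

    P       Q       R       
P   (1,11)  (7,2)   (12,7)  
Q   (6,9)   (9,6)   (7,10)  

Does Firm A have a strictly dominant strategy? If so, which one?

Check whether one of Firm A's strategies beats all alternatives regardless of what the opponent does.
P is not dominant: against P, Q gives 6 > 1.
Q is not dominant: against R, P gives 12 > 7.
No single strategy is best against every opponent action.

None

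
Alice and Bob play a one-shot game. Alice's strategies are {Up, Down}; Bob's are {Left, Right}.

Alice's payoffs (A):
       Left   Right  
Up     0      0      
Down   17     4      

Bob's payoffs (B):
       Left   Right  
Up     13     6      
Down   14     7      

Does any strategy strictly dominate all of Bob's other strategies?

A strategy is strictly dominant if it gives Bob a strictly higher payoff than every other strategy, against every choice by the opponent.
Left strictly dominates: vs Up: 13 > 6; vs Down: 14 > 7.

Left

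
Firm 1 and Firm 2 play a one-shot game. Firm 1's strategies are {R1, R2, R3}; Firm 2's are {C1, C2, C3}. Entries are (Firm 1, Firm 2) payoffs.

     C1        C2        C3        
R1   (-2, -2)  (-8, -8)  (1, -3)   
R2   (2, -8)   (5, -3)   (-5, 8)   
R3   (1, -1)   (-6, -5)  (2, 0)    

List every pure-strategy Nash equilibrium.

A profile is a Nash equilibrium when each player is best-responding to the other.
Firm 1's best responses — vs C1: R2 (payoff 2); vs C2: R2 (payoff 5); vs C3: R3 (payoff 2).
Firm 2's best responses — vs R1: C1 (payoff -2); vs R2: C3 (payoff 8); vs R3: C3 (payoff 0).
The only mutual best response is (R3, C3); neither player gains by switching there.

(R3, C3)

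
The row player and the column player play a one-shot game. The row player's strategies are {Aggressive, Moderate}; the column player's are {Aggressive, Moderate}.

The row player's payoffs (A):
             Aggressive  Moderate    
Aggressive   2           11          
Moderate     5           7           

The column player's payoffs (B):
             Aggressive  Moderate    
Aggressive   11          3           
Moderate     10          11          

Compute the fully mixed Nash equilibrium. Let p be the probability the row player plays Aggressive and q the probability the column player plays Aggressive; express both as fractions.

p = 1/9, q = 4/7

Each player's mixing probability is pinned down by making the *other* player indifferent.
The column player indifferent between Aggressive and Moderate: p·11 + (1−p)·10 = p·3 + (1−p)·11 ⟹ 10 + 1p = 11 + (-8)p ⟹ p = 1/9.
The row player indifferent between Aggressive and Moderate: q·2 + (1−q)·11 = q·5 + (1−q)·7 ⟹ 11 + (-9)q = 7 + (-2)q ⟹ q = 4/7.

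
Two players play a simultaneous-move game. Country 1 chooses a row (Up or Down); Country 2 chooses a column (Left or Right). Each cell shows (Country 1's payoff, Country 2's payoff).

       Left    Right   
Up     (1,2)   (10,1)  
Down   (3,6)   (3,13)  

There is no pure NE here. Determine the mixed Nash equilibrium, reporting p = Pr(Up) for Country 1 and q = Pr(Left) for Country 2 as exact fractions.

p = 7/8, q = 7/9

Each player's mixing probability is pinned down by making the *other* player indifferent.
Country 2 indifferent between Left and Right: p·2 + (1−p)·6 = p·1 + (1−p)·13 ⟹ 6 + (-4)p = 13 + (-12)p ⟹ p = 7/8.
Country 1 indifferent between Up and Down: q·1 + (1−q)·10 = q·3 + (1−q)·3 ⟹ 10 + (-9)q = 3 + 0q ⟹ q = 7/9.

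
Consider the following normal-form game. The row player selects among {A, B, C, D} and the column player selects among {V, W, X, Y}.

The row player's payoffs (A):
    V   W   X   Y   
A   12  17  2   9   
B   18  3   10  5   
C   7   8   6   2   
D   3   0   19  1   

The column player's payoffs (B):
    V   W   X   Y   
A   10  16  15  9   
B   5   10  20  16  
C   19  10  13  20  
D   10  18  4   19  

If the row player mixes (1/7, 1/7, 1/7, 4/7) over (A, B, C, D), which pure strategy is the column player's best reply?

Y

Compute the column player's expected payoff from each pure strategy against the given mix.
V: (1/7)·10 + (1/7)·5 + (1/7)·19 + (4/7)·10 = 74/7
W: (1/7)·16 + (1/7)·10 + (1/7)·10 + (4/7)·18 = 108/7
X: (1/7)·15 + (1/7)·20 + (1/7)·13 + (4/7)·4 = 64/7
Y: (1/7)·9 + (1/7)·16 + (1/7)·20 + (4/7)·19 = 121/7
Highest expected payoff is 121/7, from Y.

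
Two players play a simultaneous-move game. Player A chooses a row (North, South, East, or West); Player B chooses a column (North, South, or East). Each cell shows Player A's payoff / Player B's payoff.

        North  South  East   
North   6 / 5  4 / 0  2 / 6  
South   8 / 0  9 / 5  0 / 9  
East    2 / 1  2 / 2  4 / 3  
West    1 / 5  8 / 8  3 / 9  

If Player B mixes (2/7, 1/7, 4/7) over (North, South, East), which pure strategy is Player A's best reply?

South

Compute Player A's expected payoff from each pure strategy against the given mix.
North: (2/7)·6 + (1/7)·4 + (4/7)·2 = 24/7
South: (2/7)·8 + (1/7)·9 + (4/7)·0 = 25/7
East: (2/7)·2 + (1/7)·2 + (4/7)·4 = 22/7
West: (2/7)·1 + (1/7)·8 + (4/7)·3 = 22/7
Highest expected payoff is 25/7, from South.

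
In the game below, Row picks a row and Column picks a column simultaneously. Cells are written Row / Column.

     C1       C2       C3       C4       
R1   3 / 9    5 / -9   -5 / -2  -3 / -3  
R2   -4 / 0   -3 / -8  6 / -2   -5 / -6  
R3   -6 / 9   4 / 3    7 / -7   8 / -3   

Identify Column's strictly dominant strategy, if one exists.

Check whether one of Column's strategies beats all alternatives regardless of what the opponent does.
C1 strictly dominates: vs R1: 9 > each of {-9, -2, -3}; vs R2: 0 > each of {-8, -2, -6}; vs R3: 9 > each of {3, -7, -3}.

C1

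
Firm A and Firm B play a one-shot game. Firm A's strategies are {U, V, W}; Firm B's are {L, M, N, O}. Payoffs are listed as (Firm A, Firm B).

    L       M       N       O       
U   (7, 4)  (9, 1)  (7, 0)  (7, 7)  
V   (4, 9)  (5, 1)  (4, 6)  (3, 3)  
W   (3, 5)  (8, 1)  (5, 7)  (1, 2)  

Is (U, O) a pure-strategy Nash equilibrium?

Yes

Holding Firm B at O: Firm A gets 7 from U, versus 3 from V, 1 from W. No profitable deviation for Firm A.
Holding Firm A at U: Firm B gets 7 from O, versus 4 from L, 1 from M, 0 from N. No profitable deviation for Firm B either.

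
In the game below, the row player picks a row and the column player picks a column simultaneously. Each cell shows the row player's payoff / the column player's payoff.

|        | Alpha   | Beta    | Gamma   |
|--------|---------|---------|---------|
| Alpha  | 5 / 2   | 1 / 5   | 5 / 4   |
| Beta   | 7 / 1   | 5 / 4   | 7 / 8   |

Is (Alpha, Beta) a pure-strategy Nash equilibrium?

Holding the column player at Beta: the row player gets 1 from Alpha but could get 5 by switching to Beta. The row player has a profitable deviation.

No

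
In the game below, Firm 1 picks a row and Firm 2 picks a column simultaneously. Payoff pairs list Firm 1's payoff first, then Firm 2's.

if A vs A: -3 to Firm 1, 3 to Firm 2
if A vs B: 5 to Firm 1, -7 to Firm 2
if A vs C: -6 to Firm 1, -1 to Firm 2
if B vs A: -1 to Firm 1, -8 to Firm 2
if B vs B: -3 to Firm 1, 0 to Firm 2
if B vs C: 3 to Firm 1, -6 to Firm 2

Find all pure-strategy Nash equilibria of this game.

Find each player's best response to every opponent strategy; NE are the intersections.
Firm 1's best responses — vs A: B (payoff -1); vs B: A (payoff 5); vs C: B (payoff 3).
Firm 2's best responses — vs A: A (payoff 3); vs B: B (payoff 0).
No cell has both players best-responding. For instance, Firm 1's best reply to A is B, but against B Firm 2 prefers B over A.

There is no pure-strategy Nash equilibrium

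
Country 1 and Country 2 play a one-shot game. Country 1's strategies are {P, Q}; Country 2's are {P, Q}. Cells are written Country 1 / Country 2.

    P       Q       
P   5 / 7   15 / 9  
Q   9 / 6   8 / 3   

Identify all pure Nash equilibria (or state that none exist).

Find each player's best response to every opponent strategy; NE are the intersections.
Country 1's best responses — vs P: Q (payoff 9); vs Q: P (payoff 15).
Country 2's best responses — vs P: Q (payoff 9); vs Q: P (payoff 6).
Mutual best responses occur at (P, Q) and (Q, P); at each, neither player gains by switching.

(P, Q) and (Q, P)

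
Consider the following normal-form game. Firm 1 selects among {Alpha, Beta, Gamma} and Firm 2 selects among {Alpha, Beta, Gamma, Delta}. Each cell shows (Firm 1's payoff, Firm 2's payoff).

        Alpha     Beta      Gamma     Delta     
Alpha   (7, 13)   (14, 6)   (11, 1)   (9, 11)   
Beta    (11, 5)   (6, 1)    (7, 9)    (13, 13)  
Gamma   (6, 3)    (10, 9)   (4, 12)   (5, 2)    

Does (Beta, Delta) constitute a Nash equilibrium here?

Holding Firm 2 at Delta: Firm 1 gets 13 from Beta, versus 9 from Alpha, 5 from Gamma. No profitable deviation for Firm 1.
Holding Firm 1 at Beta: Firm 2 gets 13 from Delta, versus 5 from Alpha, 1 from Beta, 9 from Gamma. No profitable deviation for Firm 2 either.

Yes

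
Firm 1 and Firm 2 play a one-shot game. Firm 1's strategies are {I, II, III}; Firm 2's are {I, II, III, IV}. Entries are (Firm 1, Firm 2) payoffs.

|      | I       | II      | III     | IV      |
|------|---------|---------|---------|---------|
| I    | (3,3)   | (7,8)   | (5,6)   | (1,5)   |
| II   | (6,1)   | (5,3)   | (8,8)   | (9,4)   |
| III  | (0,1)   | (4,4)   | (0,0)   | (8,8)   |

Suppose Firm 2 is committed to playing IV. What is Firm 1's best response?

II

With Firm 2 fixed at IV, Firm 1's payoffs are: I → 1, II → 9, III → 8.
The maximum is 9, achieved by II.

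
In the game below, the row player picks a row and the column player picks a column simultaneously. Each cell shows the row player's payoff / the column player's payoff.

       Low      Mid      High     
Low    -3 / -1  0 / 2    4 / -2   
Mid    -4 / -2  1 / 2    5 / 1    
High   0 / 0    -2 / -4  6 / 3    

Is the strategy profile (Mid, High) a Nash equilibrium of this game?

No

Holding the column player at High: the row player gets 5 from Mid but could get 6 by switching to High. The row player has a profitable deviation.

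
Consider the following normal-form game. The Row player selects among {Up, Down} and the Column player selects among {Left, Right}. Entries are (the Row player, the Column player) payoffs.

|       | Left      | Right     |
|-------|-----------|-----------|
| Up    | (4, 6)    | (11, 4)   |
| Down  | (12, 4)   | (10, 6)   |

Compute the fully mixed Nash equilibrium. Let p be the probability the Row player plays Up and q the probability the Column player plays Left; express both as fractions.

In a mixed NE each player is indifferent between their pure strategies, so the opponent's mix sets the indifference.
The Column player indifferent between Left and Right: p·6 + (1−p)·4 = p·4 + (1−p)·6 ⟹ 4 + 2p = 6 + (-2)p ⟹ p = 1/2.
The Row player indifferent between Up and Down: q·4 + (1−q)·11 = q·12 + (1−q)·10 ⟹ 11 + (-7)q = 10 + 2q ⟹ q = 1/9.

p = 1/2, q = 1/9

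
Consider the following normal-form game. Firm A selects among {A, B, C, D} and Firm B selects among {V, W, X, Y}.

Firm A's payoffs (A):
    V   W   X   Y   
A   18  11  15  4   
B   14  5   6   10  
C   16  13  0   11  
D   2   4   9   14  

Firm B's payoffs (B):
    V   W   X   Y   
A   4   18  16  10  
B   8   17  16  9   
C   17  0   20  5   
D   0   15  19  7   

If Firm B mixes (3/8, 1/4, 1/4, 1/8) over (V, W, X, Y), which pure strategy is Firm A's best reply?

Compute Firm A's expected payoff from each pure strategy against the given mix.
A: (3/8)·18 + (1/4)·11 + (1/4)·15 + (1/8)·4 = 55/4
B: (3/8)·14 + (1/4)·5 + (1/4)·6 + (1/8)·10 = 37/4
C: (3/8)·16 + (1/4)·13 + (1/4)·0 + (1/8)·11 = 85/8
D: (3/8)·2 + (1/4)·4 + (1/4)·9 + (1/8)·14 = 23/4
Highest expected payoff is 55/4, from A.

A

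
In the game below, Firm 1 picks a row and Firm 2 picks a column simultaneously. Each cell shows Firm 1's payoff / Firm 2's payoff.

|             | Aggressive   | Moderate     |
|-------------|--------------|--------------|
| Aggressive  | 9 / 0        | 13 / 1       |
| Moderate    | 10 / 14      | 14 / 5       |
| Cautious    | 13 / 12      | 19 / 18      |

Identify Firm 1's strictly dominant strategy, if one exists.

Cautious

Check whether one of Firm 1's strategies beats all alternatives regardless of what the opponent does.
Cautious strictly dominates: vs Aggressive: 13 > each of {9, 10}; vs Moderate: 19 > each of {13, 14}.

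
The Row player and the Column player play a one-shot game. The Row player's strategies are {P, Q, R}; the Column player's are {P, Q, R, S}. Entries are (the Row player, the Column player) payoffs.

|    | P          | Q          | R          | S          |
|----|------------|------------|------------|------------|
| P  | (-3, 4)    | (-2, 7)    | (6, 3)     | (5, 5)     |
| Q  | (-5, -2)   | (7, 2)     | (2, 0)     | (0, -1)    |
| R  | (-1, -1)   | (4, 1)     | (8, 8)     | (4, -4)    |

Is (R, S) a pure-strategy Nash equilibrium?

Holding the Column player at S: the Row player gets 4 from R but could get 5 by switching to P. The Row player has a profitable deviation.

No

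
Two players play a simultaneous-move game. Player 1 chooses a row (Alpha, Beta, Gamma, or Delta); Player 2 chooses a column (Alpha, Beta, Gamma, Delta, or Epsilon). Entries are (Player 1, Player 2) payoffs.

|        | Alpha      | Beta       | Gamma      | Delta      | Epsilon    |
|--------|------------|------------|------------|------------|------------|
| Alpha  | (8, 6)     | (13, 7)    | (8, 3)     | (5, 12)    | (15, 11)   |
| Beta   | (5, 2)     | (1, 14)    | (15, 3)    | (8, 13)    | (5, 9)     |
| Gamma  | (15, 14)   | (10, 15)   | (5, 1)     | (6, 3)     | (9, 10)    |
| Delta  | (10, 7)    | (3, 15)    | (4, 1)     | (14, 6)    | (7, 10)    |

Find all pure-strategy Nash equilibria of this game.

A profile is a Nash equilibrium when each player is best-responding to the other.
Player 1's best responses — vs Alpha: Gamma (payoff 15); vs Beta: Alpha (payoff 13); vs Gamma: Beta (payoff 15); vs Delta: Delta (payoff 14); vs Epsilon: Alpha (payoff 15).
Player 2's best responses — vs Alpha: Delta (payoff 12); vs Beta: Beta (payoff 14); vs Gamma: Beta (payoff 15); vs Delta: Beta (payoff 15).
No cell has both players best-responding. For instance, Player 1's best reply to Delta is Delta, but against Delta Player 2 prefers Beta over Delta.

No pure-strategy Nash equilibrium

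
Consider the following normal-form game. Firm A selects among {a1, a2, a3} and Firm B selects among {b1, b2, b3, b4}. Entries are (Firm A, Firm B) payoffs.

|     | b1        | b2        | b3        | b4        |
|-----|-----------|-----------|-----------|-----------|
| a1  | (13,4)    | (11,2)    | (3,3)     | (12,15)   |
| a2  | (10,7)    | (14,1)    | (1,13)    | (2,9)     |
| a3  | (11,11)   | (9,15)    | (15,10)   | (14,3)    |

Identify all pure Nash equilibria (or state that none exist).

Check mutual best responses: a cell is a NE iff neither player can gain by unilaterally deviating.
Firm A's best responses — vs b1: a1 (payoff 13); vs b2: a2 (payoff 14); vs b3: a3 (payoff 15); vs b4: a3 (payoff 14).
Firm B's best responses — vs a1: b4 (payoff 15); vs a2: b3 (payoff 13); vs a3: b2 (payoff 15).
No cell has both players best-responding. For instance, Firm A's best reply to b2 is a2, but against a2 Firm B prefers b3 over b2.

None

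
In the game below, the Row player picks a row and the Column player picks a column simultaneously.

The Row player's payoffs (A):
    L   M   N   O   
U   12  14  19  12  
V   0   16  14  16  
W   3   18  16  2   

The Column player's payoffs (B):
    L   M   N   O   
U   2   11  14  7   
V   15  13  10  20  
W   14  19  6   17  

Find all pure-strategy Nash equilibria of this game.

A profile is a Nash equilibrium when each player is best-responding to the other.
The Row player's best responses — vs L: U (payoff 12); vs M: W (payoff 18); vs N: U (payoff 19); vs O: V (payoff 16).
The Column player's best responses — vs U: N (payoff 14); vs V: O (payoff 20); vs W: M (payoff 19).
Mutual best responses occur at (U, N), (V, O), and (W, M); at each, neither player gains by switching.

(U, N), (V, O), and (W, M)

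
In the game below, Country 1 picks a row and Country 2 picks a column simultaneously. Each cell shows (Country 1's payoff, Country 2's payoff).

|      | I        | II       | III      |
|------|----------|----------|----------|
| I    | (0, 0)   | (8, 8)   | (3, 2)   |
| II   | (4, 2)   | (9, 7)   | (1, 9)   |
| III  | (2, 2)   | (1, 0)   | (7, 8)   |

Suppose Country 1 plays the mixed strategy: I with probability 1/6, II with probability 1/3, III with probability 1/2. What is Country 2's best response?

III

Country 2's best reply maximizes expected payoff against the mix.
I: (1/6)·0 + (1/3)·2 + (1/2)·2 = 5/3
II: (1/6)·8 + (1/3)·7 + (1/2)·0 = 11/3
III: (1/6)·2 + (1/3)·9 + (1/2)·8 = 22/3
Highest expected payoff is 22/3, from III.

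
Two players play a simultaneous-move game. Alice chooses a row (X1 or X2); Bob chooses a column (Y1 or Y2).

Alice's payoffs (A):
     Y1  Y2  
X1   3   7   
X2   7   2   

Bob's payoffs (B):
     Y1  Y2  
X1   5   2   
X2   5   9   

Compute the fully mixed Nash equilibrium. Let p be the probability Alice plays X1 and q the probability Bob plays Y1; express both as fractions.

p = 4/7, q = 5/9

In a mixed NE each player is indifferent between their pure strategies, so the opponent's mix sets the indifference.
Bob indifferent between Y1 and Y2: p·5 + (1−p)·5 = p·2 + (1−p)·9 ⟹ 5 + 0p = 9 + (-7)p ⟹ p = 4/7.
Alice indifferent between X1 and X2: q·3 + (1−q)·7 = q·7 + (1−q)·2 ⟹ 7 + (-4)q = 2 + 5q ⟹ q = 5/9.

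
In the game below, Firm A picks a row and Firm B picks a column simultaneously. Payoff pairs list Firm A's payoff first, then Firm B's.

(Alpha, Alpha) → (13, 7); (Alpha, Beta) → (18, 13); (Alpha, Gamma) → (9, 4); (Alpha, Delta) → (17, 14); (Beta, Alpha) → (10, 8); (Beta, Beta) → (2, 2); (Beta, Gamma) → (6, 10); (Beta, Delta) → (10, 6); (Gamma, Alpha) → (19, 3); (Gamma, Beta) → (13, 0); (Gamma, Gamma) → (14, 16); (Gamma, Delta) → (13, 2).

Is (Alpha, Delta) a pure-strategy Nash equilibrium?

Yes

Holding Firm B at Delta: Firm A gets 17 from Alpha, versus 10 from Beta, 13 from Gamma. No profitable deviation for Firm A.
Holding Firm A at Alpha: Firm B gets 14 from Delta, versus 7 from Alpha, 13 from Beta, 4 from Gamma. No profitable deviation for Firm B either.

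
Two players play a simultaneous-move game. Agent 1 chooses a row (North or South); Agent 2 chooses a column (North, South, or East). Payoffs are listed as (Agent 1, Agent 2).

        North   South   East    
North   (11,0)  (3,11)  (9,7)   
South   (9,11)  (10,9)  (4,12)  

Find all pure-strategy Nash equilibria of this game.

Find each player's best response to every opponent strategy; NE are the intersections.
Agent 1's best responses — vs North: North (payoff 11); vs South: South (payoff 10); vs East: North (payoff 9).
Agent 2's best responses — vs North: South (payoff 11); vs South: East (payoff 12).
No cell has both players best-responding. For instance, Agent 1's best reply to North is North, but against North Agent 2 prefers South over North.

None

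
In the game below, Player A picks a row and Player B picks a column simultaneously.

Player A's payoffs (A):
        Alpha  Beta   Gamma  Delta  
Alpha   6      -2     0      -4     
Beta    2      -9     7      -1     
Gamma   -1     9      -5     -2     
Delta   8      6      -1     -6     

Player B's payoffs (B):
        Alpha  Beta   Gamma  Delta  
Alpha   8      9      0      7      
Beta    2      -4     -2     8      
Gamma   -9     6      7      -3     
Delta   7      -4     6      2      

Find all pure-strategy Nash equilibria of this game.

Check mutual best responses: a cell is a NE iff neither player can gain by unilaterally deviating.
Player A's best responses — vs Alpha: Delta (payoff 8); vs Beta: Gamma (payoff 9); vs Gamma: Beta (payoff 7); vs Delta: Beta (payoff -1).
Player B's best responses — vs Alpha: Beta (payoff 9); vs Beta: Delta (payoff 8); vs Gamma: Gamma (payoff 7); vs Delta: Alpha (payoff 7).
Mutual best responses occur at (Beta, Delta) and (Delta, Alpha); at each, neither player gains by switching.

(Beta, Delta) and (Delta, Alpha)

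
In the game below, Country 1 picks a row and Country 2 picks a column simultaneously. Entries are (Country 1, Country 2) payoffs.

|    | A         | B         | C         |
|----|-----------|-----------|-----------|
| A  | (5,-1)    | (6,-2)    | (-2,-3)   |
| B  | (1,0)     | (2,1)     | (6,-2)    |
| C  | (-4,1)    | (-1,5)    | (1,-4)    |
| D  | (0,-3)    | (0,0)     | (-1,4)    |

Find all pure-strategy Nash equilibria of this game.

(A, A)

Find each player's best response to every opponent strategy; NE are the intersections.
Country 1's best responses — vs A: A (payoff 5); vs B: A (payoff 6); vs C: B (payoff 6).
Country 2's best responses — vs A: A (payoff -1); vs B: B (payoff 1); vs C: B (payoff 5); vs D: C (payoff 4).
The only mutual best response is (A, A); neither player gains by switching there.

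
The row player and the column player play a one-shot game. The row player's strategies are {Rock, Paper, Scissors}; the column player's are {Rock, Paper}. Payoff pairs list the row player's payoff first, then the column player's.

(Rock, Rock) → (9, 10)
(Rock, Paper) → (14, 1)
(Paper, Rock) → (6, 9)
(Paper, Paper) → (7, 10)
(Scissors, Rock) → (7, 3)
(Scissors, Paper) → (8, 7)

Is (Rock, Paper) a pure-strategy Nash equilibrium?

Holding the column player at Paper: the row player gets 14 from Rock, versus 7 from Paper, 8 from Scissors. No profitable deviation for the row player.
Holding the row player at Rock: the column player gets 1 from Paper but could get 10 by switching to Rock. The column player has a profitable deviation.

No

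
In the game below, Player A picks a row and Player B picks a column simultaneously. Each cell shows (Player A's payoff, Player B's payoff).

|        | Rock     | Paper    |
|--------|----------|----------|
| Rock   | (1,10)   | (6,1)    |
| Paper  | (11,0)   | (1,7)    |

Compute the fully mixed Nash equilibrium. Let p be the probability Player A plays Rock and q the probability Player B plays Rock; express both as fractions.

In a mixed NE each player is indifferent between their pure strategies, so the opponent's mix sets the indifference.
Player B indifferent between Rock and Paper: p·10 + (1−p)·0 = p·1 + (1−p)·7 ⟹ 0 + 10p = 7 + (-6)p ⟹ p = 7/16.
Player A indifferent between Rock and Paper: q·1 + (1−q)·6 = q·11 + (1−q)·1 ⟹ 6 + (-5)q = 1 + 10q ⟹ q = 1/3.

p = 7/16, q = 1/3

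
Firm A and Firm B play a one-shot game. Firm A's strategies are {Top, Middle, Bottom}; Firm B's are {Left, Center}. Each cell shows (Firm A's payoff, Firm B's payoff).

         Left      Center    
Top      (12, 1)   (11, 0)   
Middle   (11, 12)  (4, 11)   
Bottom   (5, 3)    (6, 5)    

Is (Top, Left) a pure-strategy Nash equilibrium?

Yes

Holding Firm B at Left: Firm A gets 12 from Top, versus 11 from Middle, 5 from Bottom. No profitable deviation for Firm A.
Holding Firm A at Top: Firm B gets 1 from Left, versus 0 from Center. No profitable deviation for Firm B either.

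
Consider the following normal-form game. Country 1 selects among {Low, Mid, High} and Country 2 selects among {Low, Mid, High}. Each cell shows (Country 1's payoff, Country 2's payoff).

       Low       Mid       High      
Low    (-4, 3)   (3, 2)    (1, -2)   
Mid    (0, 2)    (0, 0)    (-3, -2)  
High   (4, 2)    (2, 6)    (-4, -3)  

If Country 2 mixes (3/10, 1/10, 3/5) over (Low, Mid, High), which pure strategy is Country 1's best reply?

Low

Country 1's best reply maximizes expected payoff against the mix.
Low: (3/10)·(-4) + (1/10)·3 + (3/5)·1 = -3/10
Mid: (3/10)·0 + (1/10)·0 + (3/5)·(-3) = -9/5
High: (3/10)·4 + (1/10)·2 + (3/5)·(-4) = -1
Highest expected payoff is -3/10, from Low.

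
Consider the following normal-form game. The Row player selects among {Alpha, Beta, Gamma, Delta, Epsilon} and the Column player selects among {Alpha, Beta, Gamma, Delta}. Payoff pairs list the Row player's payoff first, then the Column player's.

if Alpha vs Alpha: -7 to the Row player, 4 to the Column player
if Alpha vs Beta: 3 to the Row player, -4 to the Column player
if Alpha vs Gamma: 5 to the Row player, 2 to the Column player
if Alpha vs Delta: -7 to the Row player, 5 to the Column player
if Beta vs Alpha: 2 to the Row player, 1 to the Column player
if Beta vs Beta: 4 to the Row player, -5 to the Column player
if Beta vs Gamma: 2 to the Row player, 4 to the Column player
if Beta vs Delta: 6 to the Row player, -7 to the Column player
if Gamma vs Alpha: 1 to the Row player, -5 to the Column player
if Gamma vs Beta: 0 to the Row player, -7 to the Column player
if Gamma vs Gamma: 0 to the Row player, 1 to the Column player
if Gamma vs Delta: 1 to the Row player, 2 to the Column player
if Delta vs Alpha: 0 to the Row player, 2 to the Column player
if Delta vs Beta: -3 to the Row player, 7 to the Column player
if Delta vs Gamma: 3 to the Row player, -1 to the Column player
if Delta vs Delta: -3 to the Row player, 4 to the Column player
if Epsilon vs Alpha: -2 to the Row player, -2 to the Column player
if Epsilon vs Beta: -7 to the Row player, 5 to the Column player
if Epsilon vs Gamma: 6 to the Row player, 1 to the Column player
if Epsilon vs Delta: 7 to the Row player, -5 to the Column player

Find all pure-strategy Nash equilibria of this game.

A profile is a Nash equilibrium when each player is best-responding to the other.
The Row player's best responses — vs Alpha: Beta (payoff 2); vs Beta: Beta (payoff 4); vs Gamma: Epsilon (payoff 6); vs Delta: Epsilon (payoff 7).
The Column player's best responses — vs Alpha: Delta (payoff 5); vs Beta: Gamma (payoff 4); vs Gamma: Delta (payoff 2); vs Delta: Beta (payoff 7); vs Epsilon: Beta (payoff 5).
No cell has both players best-responding. For instance, the Row player's best reply to Gamma is Epsilon, but against Epsilon the Column player prefers Beta over Gamma.

There is no pure-strategy Nash equilibrium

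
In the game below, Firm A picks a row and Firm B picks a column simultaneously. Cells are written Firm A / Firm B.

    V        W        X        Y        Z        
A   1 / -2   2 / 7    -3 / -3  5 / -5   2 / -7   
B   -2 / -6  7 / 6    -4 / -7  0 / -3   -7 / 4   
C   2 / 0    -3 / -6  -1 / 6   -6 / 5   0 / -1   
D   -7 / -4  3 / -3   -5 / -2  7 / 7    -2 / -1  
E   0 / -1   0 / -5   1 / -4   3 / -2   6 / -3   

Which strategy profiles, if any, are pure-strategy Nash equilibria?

Find each player's best response to every opponent strategy; NE are the intersections.
Firm A's best responses — vs V: C (payoff 2); vs W: B (payoff 7); vs X: E (payoff 1); vs Y: D (payoff 7); vs Z: E (payoff 6).
Firm B's best responses — vs A: W (payoff 7); vs B: W (payoff 6); vs C: X (payoff 6); vs D: Y (payoff 7); vs E: V (payoff -1).
Mutual best responses occur at (B, W) and (D, Y); at each, neither player gains by switching.

(B, W) and (D, Y)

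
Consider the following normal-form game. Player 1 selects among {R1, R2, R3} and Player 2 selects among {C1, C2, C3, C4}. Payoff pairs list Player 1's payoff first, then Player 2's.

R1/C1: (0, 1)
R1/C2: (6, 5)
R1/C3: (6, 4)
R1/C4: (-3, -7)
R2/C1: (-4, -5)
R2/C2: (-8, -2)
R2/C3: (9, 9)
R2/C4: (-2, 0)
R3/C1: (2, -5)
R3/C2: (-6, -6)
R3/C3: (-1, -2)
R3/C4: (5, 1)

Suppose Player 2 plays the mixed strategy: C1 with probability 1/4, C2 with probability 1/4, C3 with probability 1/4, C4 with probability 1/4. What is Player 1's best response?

R1

Compute Player 1's expected payoff from each pure strategy against the given mix.
R1: (1/4)·0 + (1/4)·6 + (1/4)·6 + (1/4)·(-3) = 9/4
R2: (1/4)·(-4) + (1/4)·(-8) + (1/4)·9 + (1/4)·(-2) = -5/4
R3: (1/4)·2 + (1/4)·(-6) + (1/4)·(-1) + (1/4)·5 = 0
Highest expected payoff is 9/4, from R1.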